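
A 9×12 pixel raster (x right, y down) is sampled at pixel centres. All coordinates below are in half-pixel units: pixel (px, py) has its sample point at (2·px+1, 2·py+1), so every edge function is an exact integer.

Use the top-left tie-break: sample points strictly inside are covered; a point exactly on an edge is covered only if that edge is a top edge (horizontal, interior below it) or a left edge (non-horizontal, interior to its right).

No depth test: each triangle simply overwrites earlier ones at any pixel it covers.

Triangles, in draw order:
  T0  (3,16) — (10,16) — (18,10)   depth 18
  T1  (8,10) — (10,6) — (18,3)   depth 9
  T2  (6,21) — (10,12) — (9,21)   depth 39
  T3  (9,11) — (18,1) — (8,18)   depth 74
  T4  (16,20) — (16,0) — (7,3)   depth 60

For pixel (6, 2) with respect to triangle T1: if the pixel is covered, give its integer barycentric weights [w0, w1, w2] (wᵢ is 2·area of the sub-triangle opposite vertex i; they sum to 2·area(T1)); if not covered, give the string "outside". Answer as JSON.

T0:
  2·area = 42  (B↔C swapped to make it positive)
  edge (3, 16)→(18, 10): d=(15,-6) top-left  bias=+0
  edge (18, 10)→(10, 16): d=(-8,6) right/bottom  bias=-1
  edge (10, 16)→(3, 16): d=(-7,0) right/bottom  bias=-1
    (5,6)@(11, 13): e=[3,18,21] → █
    (6,6)@(13, 13): e=[15,6,21] → █
    (7,6)@(15, 13): e=[27,-6,21] → ·
    (3,7)@(7, 15): e=[9,26,7] → █
    (4,7)@(9, 15): e=[21,14,7] → █
    (6,7)@(13, 15): e=[45,-10,7] → ·
    (3,8)@(7, 17): e=[39,10,-7] → ·
    (4,8)@(9, 17): e=[51,-2,-7] → ·
    (5,8)@(11, 17): e=[63,-14,-7] → ·
  covered (5 px):
    · · · · · · · · ·
    · · · · · · · · ·
    · · · · · · · · ·
    · · · · · · · · ·
    · · · · · · · · ·
    · · · · · · · · ·
    · · · · · █ █ · ·
    · · · █ █ █ · · ·
    · · · · · · · · ·
    · · · · · · · · ·
    · · · · · · · · ·
    · · · · · · · · ·
T1:
  2·area = 26
  edge (8, 10)→(10, 6): d=(2,-4) top-left  bias=+0
  edge (10, 6)→(18, 3): d=(8,-3) top-left  bias=+0
  edge (18, 3)→(8, 10): d=(-10,7) right/bottom  bias=-1
    (6,2)@(13, 5): e=[10,1,15] → █
    (7,2)@(15, 5): e=[18,7,1] → █
    (8,2)@(17, 5): e=[26,13,-13] → ·
    (5,3)@(11, 7): e=[6,11,9] → █
    (6,3)@(13, 7): e=[14,17,-5] → ·
    (7,3)@(15, 7): e=[22,23,-19] → ·
    (4,4)@(9, 9): e=[2,21,3] → █
    (5,4)@(11, 9): e=[10,27,-11] → ·
    (4,5)@(9, 11): e=[6,37,-17] → ·
  covered (4 px):
    · · · · · · · · ·
    · · · · · · · · ·
    · · · · · · █ █ ·
    · · · · · █ · · ·
    · · · · █ · · · ·
    · · · · · · · · ·
    · · · · · · · · ·
    · · · · · · · · ·
    · · · · · · · · ·
    · · · · · · · · ·
    · · · · · · · · ·
    · · · · · · · · ·
T2:
  2·area = 27
  edge (6, 21)→(10, 12): d=(4,-9) top-left  bias=+0
  edge (10, 12)→(9, 21): d=(-1,9) right/bottom  bias=-1
  edge (9, 21)→(6, 21): d=(-3,0) right/bottom  bias=-1
    (5,1)@(11, 3): e=[-27,0,54] → ·  [on edge]
    (4,7)@(9, 15): e=[3,6,18] → █
    (5,7)@(11, 15): e=[21,-12,18] → ·
    (4,8)@(9, 17): e=[11,4,12] → █
    (5,8)@(11, 17): e=[29,-14,12] → ·
    (3,9)@(7, 19): e=[1,20,6] → █
    (5,9)@(11, 19): e=[37,-16,6] → ·
    (0,10)@(1, 21): e=[-45,72,0] → ·  [on edge]
    (1,10)@(3, 21): e=[-27,54,0] → ·  [on edge]
    (2,10)@(5, 21): e=[-9,36,0] → ·  [on edge]
    (3,10)@(7, 21): e=[9,18,0] → ·  [on edge]
    (4,10)@(9, 21): e=[27,0,0] → ·  [on edge]
    (5,10)@(11, 21): e=[45,-18,0] → ·  [on edge]
    (6,10)@(13, 21): e=[63,-36,0] → ·  [on edge]
    (7,10)@(15, 21): e=[81,-54,0] → ·  [on edge]
    (8,10)@(17, 21): e=[99,-72,0] → ·  [on edge]
  covered (4 px):
    · · · · · · · · ·
    · · · · · · · · ·
    · · · · · · · · ·
    · · · · · · · · ·
    · · · · · · · · ·
    · · · · · · · · ·
    · · · · · · · · ·
    · · · · █ · · · ·
    · · · · █ · · · ·
    · · · █ █ · · · ·
    · · · · · · · · ·
    · · · · · · · · ·
T3:
  2·area = 53
  edge (9, 11)→(18, 1): d=(9,-10) top-left  bias=+0
  edge (18, 1)→(8, 18): d=(-10,17) right/bottom  bias=-1
  edge (8, 18)→(9, 11): d=(1,-7) top-left  bias=+0
    (7,2)@(15, 5): e=[6,11,36] → █
    (8,2)@(17, 5): e=[26,-23,50] → ·
    (6,3)@(13, 7): e=[4,25,24] → █
    (7,3)@(15, 7): e=[24,-9,38] → ·
    (5,4)@(11, 9): e=[2,39,12] → █
    (7,4)@(15, 9): e=[42,-29,40] → ·
    (4,5)@(9, 11): e=[0,53,0] → █  [on edge]
    (6,5)@(13, 11): e=[40,-15,28] → ·
    (4,6)@(9, 13): e=[18,33,2] → █
    (5,6)@(11, 13): e=[38,-1,16] → ·
    (4,7)@(9, 15): e=[36,13,4] → █
    (5,7)@(11, 15): e=[56,-21,18] → ·
  covered (8 px):
    · · · · · · · · ·
    · · · · · · · · ·
    · · · · · · · █ ·
    · · · · · · █ · ·
    · · · · · █ █ · ·
    · · · · █ █ · · ·
    · · · · █ · · · ·
    · · · · █ · · · ·
    · · · · · · · · ·
    · · · · · · · · ·
    · · · · · · · · ·
    · · · · · · · · ·
T4:
  2·area = 180  (B↔C swapped to make it positive)
  edge (16, 20)→(7, 3): d=(-9,-17) top-left  bias=+0
  edge (7, 3)→(16, 0): d=(9,-3) top-left  bias=+0
  edge (16, 0)→(16, 20): d=(0,20) right/bottom  bias=-1
    (6,0)@(13, 1): e=[120,0,60] → █  [on edge]
    (7,0)@(15, 1): e=[154,6,20] → █
    (8,0)@(17, 1): e=[188,12,-20] → ·
    (3,1)@(7, 3): e=[0,0,180] → █  [on edge]
    (4,1)@(9, 3): e=[34,6,140] → █
    (5,1)@(11, 3): e=[68,12,100] → █
    (8,1)@(17, 3): e=[170,30,-20] → ·
    (0,2)@(1, 5): e=[-120,0,300] → ·  [on edge]
    (3,2)@(7, 5): e=[-18,18,180] → ·
    (4,2)@(9, 5): e=[16,24,140] → █
    (8,2)@(17, 5): e=[152,48,-20] → ·
    (4,3)@(9, 7): e=[-2,42,140] → ·
  covered (23 px):
    · · · · · · █ █ ·
    · · · █ █ █ █ █ ·
    · · · · █ █ █ █ ·
    · · · · · █ █ █ ·
    · · · · · █ █ █ ·
    · · · · · · █ █ ·
    · · · · · · █ █ ·
    · · · · · · · █ ·
    · · · · · · · █ ·
    · · · · · · · · ·
    · · · · · · · · ·
    · · · · · · · · ·

Answer: [1,15,10]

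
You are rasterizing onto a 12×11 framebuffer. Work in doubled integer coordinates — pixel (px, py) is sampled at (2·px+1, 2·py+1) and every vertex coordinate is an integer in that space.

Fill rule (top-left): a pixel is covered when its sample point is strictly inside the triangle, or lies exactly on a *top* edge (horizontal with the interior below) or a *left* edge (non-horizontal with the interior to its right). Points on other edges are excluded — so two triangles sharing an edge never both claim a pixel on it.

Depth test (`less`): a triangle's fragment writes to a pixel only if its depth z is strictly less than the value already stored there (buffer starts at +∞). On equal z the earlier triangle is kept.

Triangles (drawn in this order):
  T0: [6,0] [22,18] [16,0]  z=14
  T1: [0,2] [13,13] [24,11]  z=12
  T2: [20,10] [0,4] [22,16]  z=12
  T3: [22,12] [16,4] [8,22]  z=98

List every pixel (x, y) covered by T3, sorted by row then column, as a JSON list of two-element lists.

T0:
  2·area = 180  (B↔C swapped to make it positive)
  edge (6, 0)→(16, 0): d=(10,0) top-left  bias=+0
  edge (16, 0)→(22, 18): d=(6,18) right/bottom  bias=-1
  edge (22, 18)→(6, 0): d=(-16,-18) top-left  bias=+0
    (3,0)@(7, 1): e=[10,168,2] → #
    (4,0)@(9, 1): e=[10,132,38] → #
    (5,0)@(11, 1): e=[10,96,74] → #
    (6,0)@(13, 1): e=[10,60,110] → #
    (7,0)@(15, 1): e=[10,24,146] → #
    (8,0)@(17, 1): e=[10,-12,182] → ·
    (3,1)@(7, 3): e=[30,180,-30] → ·
    (4,1)@(9, 3): e=[30,144,6] → #
    (8,1)@(17, 3): e=[30,0,150] → ·  [on edge]
    (4,2)@(9, 5): e=[50,156,-26] → ·
    (5,2)@(11, 5): e=[50,120,10] → #
    (8,2)@(17, 5): e=[50,12,118] → #
    (9,4)@(19, 9): e=[90,0,90] → ·  [on edge]
    (10,7)@(21, 15): e=[150,0,30] → ·  [on edge]
    (11,10)@(23, 21): e=[210,0,-30] → ·  [on edge]
  covered (21 px):
    · · · # # # # # · · · ·
    · · · · # # # # · · · ·
    · · · · · # # # # · · ·
    · · · · · · # # # · · ·
    · · · · · · · # # · · ·
    · · · · · · · · # # · ·
    · · · · · · · · · # · ·
    · · · · · · · · · · · ·
    · · · · · · · · · · · ·
    · · · · · · · · · · · ·
    · · · · · · · · · · · ·
T1:
  2·area = 147  (B↔C swapped to make it positive)
  edge (0, 2)→(24, 11): d=(24,9) right/bottom  bias=-1
  edge (24, 11)→(13, 13): d=(-11,2) right/bottom  bias=-1
  edge (13, 13)→(0, 2): d=(-13,-11) top-left  bias=+0
    (2,2)@(5, 5): e=[27,104,16] → #
    (3,2)@(7, 5): e=[9,100,38] → #
    (4,2)@(9, 5): e=[-9,96,60] → ·
    (2,3)@(5, 7): e=[75,82,-10] → ·
    (3,3)@(7, 7): e=[57,78,12] → #
    (4,3)@(9, 7): e=[39,74,34] → #
    (5,3)@(11, 7): e=[21,70,56] → #
    (6,3)@(13, 7): e=[3,66,78] → #
    (7,3)@(15, 7): e=[-15,62,100] → ·
    (3,4)@(7, 9): e=[105,56,-14] → ·
    (4,4)@(9, 9): e=[87,52,8] → #
    (7,4)@(15, 9): e=[33,40,74] → #
    (6,6)@(13, 13): e=[147,0,0] → ·  [on edge]
  covered (18 px):
    · · · · · · · · · · · ·
    · · · · · · · · · · · ·
    · · # # · · · · · · · ·
    · · · # # # # · · · · ·
    · · · · # # # # # · · ·
    · · · · · # # # # # # #
    · · · · · · · · · · · ·
    · · · · · · · · · · · ·
    · · · · · · · · · · · ·
    · · · · · · · · · · · ·
    · · · · · · · · · · · ·
T2:
  2·area = 108  (B↔C swapped to make it positive)
  edge (20, 10)→(22, 16): d=(2,6) right/bottom  bias=-1
  edge (22, 16)→(0, 4): d=(-22,-12) top-left  bias=+0
  edge (0, 4)→(20, 10): d=(20,6) right/bottom  bias=-1
    (8,0)@(17, 1): e=[0,270,-162] → ·  [on edge]
    (1,2)@(3, 5): e=[92,14,2] → #
    (2,2)@(5, 5): e=[80,38,-10] → ·
    (1,3)@(3, 7): e=[96,-30,42] → ·
    (3,3)@(7, 7): e=[72,18,18] → #
    (4,3)@(9, 7): e=[60,42,6] → #
    (5,3)@(11, 7): e=[48,66,-6] → ·
    (9,3)@(19, 7): e=[0,162,-54] → ·  [on edge]
    (3,4)@(7, 9): e=[76,-26,58] → ·
    (4,4)@(9, 9): e=[64,-2,46] → ·
    (5,4)@(11, 9): e=[52,22,34] → #
    (6,4)@(13, 9): e=[40,46,22] → #
    (10,6)@(21, 13): e=[0,54,54] → ·  [on edge]
    (11,9)@(23, 19): e=[0,-54,162] → ·  [on edge]
  covered (13 px):
    · · · · · · · · · · · ·
    · · · · · · · · · · · ·
    · # · · · · · · · · · ·
    · · · # # · · · · · · ·
    · · · · · # # # · · · ·
    · · · · · · # # # # · ·
    · · · · · · · · # # · ·
    · · · · · · · · · · # ·
    · · · · · · · · · · · ·
    · · · · · · · · · · · ·
    · · · · · · · · · · · ·
T3:
  2·area = 172  (B↔C swapped to make it positive)
  edge (22, 12)→(8, 22): d=(-14,10) right/bottom  bias=-1
  edge (8, 22)→(16, 4): d=(8,-18) top-left  bias=+0
  edge (16, 4)→(22, 12): d=(6,8) right/bottom  bias=-1
    (7,3)@(15, 7): e=[140,6,26] → #
    (8,3)@(17, 7): e=[120,42,10] → #
    (9,3)@(19, 7): e=[100,78,-6] → ·
    (7,4)@(15, 9): e=[112,22,38] → #
    (9,4)@(19, 9): e=[72,94,6] → #
    (10,4)@(21, 9): e=[52,130,-10] → ·
    (6,5)@(13, 11): e=[104,2,66] → #
    (10,5)@(21, 11): e=[24,146,2] → #
    (11,5)@(23, 11): e=[4,182,-14] → ·
    (6,6)@(13, 13): e=[76,18,78] → #
    (10,6)@(21, 13): e=[-4,162,14] → ·
    (6,7)@(13, 15): e=[48,34,90] → #
    (7,8)@(15, 17): e=[0,86,86] → ·  [on edge]
  covered (21 px):
    · · · · · · · · · · · ·
    · · · · · · · · · · · ·
    · · · · · · · · · · · ·
    · · · · · · · # # · · ·
    · · · · · · · # # # · ·
    · · · · · · # # # # # ·
    · · · · · · # # # # · ·
    · · · · · · # # # · · ·
    · · · · · # # · · · · ·
    · · · · · # · · · · · ·
    · · · · # · · · · · · ·

Final: [[7,3],[8,3],[7,4],[8,4],[9,4],[6,5],[7,5],[8,5],[9,5],[10,5],[6,6],[7,6],[8,6],[9,6],[6,7],[7,7],[8,7],[5,8],[6,8],[5,9],[4,10]]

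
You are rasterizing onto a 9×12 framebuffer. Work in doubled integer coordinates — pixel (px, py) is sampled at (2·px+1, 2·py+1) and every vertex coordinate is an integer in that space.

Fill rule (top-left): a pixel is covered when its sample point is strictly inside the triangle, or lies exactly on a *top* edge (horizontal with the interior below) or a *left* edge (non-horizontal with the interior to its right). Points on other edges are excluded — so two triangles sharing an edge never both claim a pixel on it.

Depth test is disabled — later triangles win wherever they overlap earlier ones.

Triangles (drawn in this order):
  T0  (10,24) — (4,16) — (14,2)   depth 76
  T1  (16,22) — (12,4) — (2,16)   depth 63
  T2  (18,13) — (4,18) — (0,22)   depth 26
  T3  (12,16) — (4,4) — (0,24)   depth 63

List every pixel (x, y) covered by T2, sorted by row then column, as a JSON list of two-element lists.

T0:
  2·area = 164
  edge (10, 24)→(4, 16): d=(-6,-8) top-left  bias=+0
  edge (4, 16)→(14, 2): d=(10,-14) top-left  bias=+0
  edge (14, 2)→(10, 24): d=(-4,22) right/bottom  bias=-1
    (6,2)@(13, 5): e=[138,16,10] → #
    (7,2)@(15, 5): e=[154,44,-34] → ·
    (5,3)@(11, 7): e=[110,8,46] → #
    (7,3)@(15, 7): e=[142,64,-42] → ·
    (4,4)@(9, 9): e=[82,0,82] → #  [on edge]
    (6,4)@(13, 9): e=[114,56,-6] → ·
    (4,5)@(9, 11): e=[70,20,74] → #
    (6,5)@(13, 11): e=[102,76,-14] → ·
    (3,6)@(7, 13): e=[42,12,110] → #
    (6,6)@(13, 13): e=[90,96,-22] → ·
    (2,7)@(5, 15): e=[14,4,146] → #
    (6,7)@(13, 15): e=[78,116,-30] → ·
  covered (21 px):
    · · · · · · · · ·
    · · · · · · · · ·
    · · · · · · # · ·
    · · · · · # # · ·
    · · · · # # · · ·
    · · · · # # · · ·
    · · · # # # · · ·
    · · # # # # · · ·
    · · # # # # · · ·
    · · · # # · · · ·
    · · · · # · · · ·
    · · · · · · · · ·
T1:
  2·area = 228  (B↔C swapped to make it positive)
  edge (16, 22)→(2, 16): d=(-14,-6) top-left  bias=+0
  edge (2, 16)→(12, 4): d=(10,-12) top-left  bias=+0
  edge (12, 4)→(16, 22): d=(4,18) right/bottom  bias=-1
    (5,3)@(11, 7): e=[180,18,30] → #
    (6,3)@(13, 7): e=[192,42,-6] → ·
    (4,4)@(9, 9): e=[140,14,74] → #
    (6,4)@(13, 9): e=[164,62,2] → #
    (7,4)@(15, 9): e=[176,86,-34] → ·
    (3,5)@(7, 11): e=[100,10,118] → #
    (7,5)@(15, 11): e=[148,106,-26] → ·
    (2,6)@(5, 13): e=[60,6,162] → #
    (7,6)@(15, 13): e=[120,126,-18] → ·
    (1,7)@(3, 15): e=[20,2,206] → #
    (7,7)@(15, 15): e=[92,146,-10] → ·
    (1,8)@(3, 17): e=[-8,22,214] → ·
    (4,9)@(9, 19): e=[0,114,114] → #  [on edge]
  covered (29 px):
    · · · · · · · · ·
    · · · · · · · · ·
    · · · · · · · · ·
    · · · · · # · · ·
    · · · · # # # · ·
    · · · # # # # · ·
    · · # # # # # · ·
    · # # # # # # · ·
    · · # # # # # · ·
    · · · · # # # # ·
    · · · · · · · # ·
    · · · · · · · · ·
T2:
  2·area = 36  (B↔C swapped to make it positive)
  edge (18, 13)→(0, 22): d=(-18,9) right/bottom  bias=-1
  edge (0, 22)→(4, 18): d=(4,-4) top-left  bias=+0
  edge (4, 18)→(18, 13): d=(14,-5) top-left  bias=+0
    (8,2)@(17, 5): e=[153,0,-117] → ·  [on edge]
    (7,3)@(15, 7): e=[135,0,-99] → ·  [on edge]
    (6,4)@(13, 9): e=[117,0,-81] → ·  [on edge]
    (5,5)@(11, 11): e=[99,0,-63] → ·  [on edge]
    (4,6)@(9, 13): e=[81,0,-45] → ·  [on edge]
    (3,7)@(7, 15): e=[63,0,-27] → ·  [on edge]
    (6,7)@(13, 15): e=[9,24,3] → #
    (7,7)@(15, 15): e=[-9,32,13] → ·
    (2,8)@(5, 17): e=[45,0,-9] → ·  [on edge]
    (3,8)@(7, 17): e=[27,8,1] → #
    (4,8)@(9, 17): e=[9,16,11] → #
    (5,8)@(11, 17): e=[-9,24,21] → ·
    (1,9)@(3, 19): e=[27,0,9] → #  [on edge]
    (0,10)@(1, 21): e=[9,0,27] → #  [on edge]
  covered (6 px):
    · · · · · · · · ·
    · · · · · · · · ·
    · · · · · · · · ·
    · · · · · · · · ·
    · · · · · · · · ·
    · · · · · · · · ·
    · · · · · · · · ·
    · · · · · · # · ·
    · · · # # · · · ·
    · # # · · · · · ·
    # · · · · · · · ·
    · · · · · · · · ·
T3:
  2·area = 208  (B↔C swapped to make it positive)
  edge (12, 16)→(0, 24): d=(-12,8) right/bottom  bias=-1
  edge (0, 24)→(4, 4): d=(4,-20) top-left  bias=+0
  edge (4, 4)→(12, 16): d=(8,12) right/bottom  bias=-1
    (2,3)@(5, 7): e=[164,32,12] → #
    (3,3)@(7, 7): e=[148,72,-12] → ·
    (1,4)@(3, 9): e=[156,0,52] → #  [on edge]
    (3,4)@(7, 9): e=[124,80,4] → #
    (4,4)@(9, 9): e=[108,120,-20] → ·
    (1,5)@(3, 11): e=[132,8,68] → #
    (4,5)@(9, 11): e=[84,128,-4] → ·
    (1,6)@(3, 13): e=[108,16,84] → #
    (4,6)@(9, 13): e=[60,136,12] → #
    (5,6)@(11, 13): e=[44,176,-12] → ·
    (1,7)@(3, 15): e=[84,24,100] → #
    (5,7)@(11, 15): e=[20,184,4] → #
    (0,9)@(1, 19): e=[52,0,156] → #  [on edge]
  covered (27 px):
    · · · · · · · · ·
    · · · · · · · · ·
    · · · · · · · · ·
    · · # · · · · · ·
    · # # # · · · · ·
    · # # # · · · · ·
    · # # # # · · · ·
    · # # # # # · · ·
    · # # # # · · · ·
    # # # # · · · · ·
    # # · · · · · · ·
    # · · · · · · · ·

Result: [[6,7],[3,8],[4,8],[1,9],[2,9],[0,10]]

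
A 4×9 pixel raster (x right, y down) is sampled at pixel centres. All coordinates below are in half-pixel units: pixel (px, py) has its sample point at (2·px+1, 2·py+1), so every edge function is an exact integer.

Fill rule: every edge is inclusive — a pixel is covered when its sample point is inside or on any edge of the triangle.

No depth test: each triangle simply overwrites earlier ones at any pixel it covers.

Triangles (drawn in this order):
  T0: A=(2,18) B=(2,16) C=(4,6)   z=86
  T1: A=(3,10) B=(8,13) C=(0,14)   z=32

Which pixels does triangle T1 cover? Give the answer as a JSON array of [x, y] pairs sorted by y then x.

T0:
  2·area = 4
  edge (2, 18)→(2, 16): d=(0,-2) inclusive
  edge (2, 16)→(4, 6): d=(2,-10) inclusive
  edge (4, 6)→(2, 18): d=(-2,12) inclusive
    (2,0)@(5, 1): e=[6,0,-2] → ·  [on edge]
    (1,5)@(3, 11): e=[2,0,2] → █  [on edge]
    (2,5)@(5, 11): e=[6,20,-22] → ·
    (1,6)@(3, 13): e=[2,4,-2] → ·
  covered (1 px):
    · · · ·
    · · · ·
    · · · ·
    · · · ·
    · · · ·
    · █ · ·
    · · · ·
    · · · ·
    · · · ·
T1:
  2·area = 29
  edge (3, 10)→(8, 13): d=(5,3) inclusive
  edge (8, 13)→(0, 14): d=(-8,1) inclusive
  edge (0, 14)→(3, 10): d=(3,-4) inclusive
    (1,5)@(3, 11): e=[5,21,3] → █
    (2,5)@(5, 11): e=[-1,19,11] → ·
    (0,6)@(1, 13): e=[21,7,1] → █
    (2,6)@(5, 13): e=[9,3,17] → █
    (3,6)@(7, 13): e=[3,1,25] → █
    (0,7)@(1, 15): e=[31,-9,7] → ·
    (1,7)@(3, 15): e=[25,-11,15] → ·
    (2,7)@(5, 15): e=[19,-13,23] → ·
    (3,7)@(7, 15): e=[13,-15,31] → ·
  covered (5 px):
    · · · ·
    · · · ·
    · · · ·
    · · · ·
    · · · ·
    · █ · ·
    █ █ █ █
    · · · ·
    · · · ·

Result: [[1,5],[0,6],[1,6],[2,6],[3,6]]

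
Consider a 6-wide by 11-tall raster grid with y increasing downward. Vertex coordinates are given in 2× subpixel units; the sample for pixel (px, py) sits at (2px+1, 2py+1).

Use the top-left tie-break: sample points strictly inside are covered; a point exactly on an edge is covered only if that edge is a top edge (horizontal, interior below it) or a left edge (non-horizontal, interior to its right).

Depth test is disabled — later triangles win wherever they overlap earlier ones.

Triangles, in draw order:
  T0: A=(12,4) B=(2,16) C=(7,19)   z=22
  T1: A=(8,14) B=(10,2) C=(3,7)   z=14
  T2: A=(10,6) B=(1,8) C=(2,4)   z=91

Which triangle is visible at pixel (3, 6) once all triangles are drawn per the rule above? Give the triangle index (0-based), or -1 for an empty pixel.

T0:
  2·area = 90  (B↔C swapped to make it positive)
  edge (12, 4)→(7, 19): d=(-5,15) right/bottom  bias=-1
  edge (7, 19)→(2, 16): d=(-5,-3) top-left  bias=+0
  edge (2, 16)→(12, 4): d=(10,-12) top-left  bias=+0
    (5,3)@(11, 7): e=[0,72,18] → .  [on edge]
    (4,4)@(9, 9): e=[20,56,14] → X
    (5,4)@(11, 9): e=[-10,62,38] → .
    (3,5)@(7, 11): e=[40,40,10] → X
    (5,5)@(11, 11): e=[-20,52,58] → .
    (2,6)@(5, 13): e=[60,24,6] → X
    (4,6)@(9, 13): e=[0,36,54] → .  [on edge]
    (1,7)@(3, 15): e=[80,8,2] → X
    (4,7)@(9, 15): e=[-10,26,74] → .
    (1,8)@(3, 17): e=[70,-2,22] → .
    (2,8)@(5, 17): e=[40,4,46] → X
    (4,8)@(9, 17): e=[-20,16,94] → .
    (3,9)@(7, 19): e=[0,0,90] → .  [on edge]
  covered (10 px):
    . . . . . .
    . . . . . .
    . . . . . .
    . . . . . .
    . . . . X .
    . . . X X .
    . . X X . .
    . X X X . .
    . . X X . .
    . . . . . .
    . . . . . .
T1:
  2·area = 74  (B↔C swapped to make it positive)
  edge (8, 14)→(3, 7): d=(-5,-7) top-left  bias=+0
  edge (3, 7)→(10, 2): d=(7,-5) top-left  bias=+0
  edge (10, 2)→(8, 14): d=(-2,12) right/bottom  bias=-1
    (4,1)@(9, 3): e=[62,2,10] → X
    (5,1)@(11, 3): e=[76,12,-14] → .
    (3,2)@(7, 5): e=[38,6,30] → X
    (5,2)@(11, 5): e=[66,26,-18] → .
    (1,3)@(3, 7): e=[0,0,74] → X  [on edge]
    (2,3)@(5, 7): e=[14,10,50] → X
    (5,3)@(11, 7): e=[56,40,-22] → .
    (1,4)@(3, 9): e=[-10,14,70] → .
    (2,4)@(5, 9): e=[4,24,46] → X
    (4,4)@(9, 9): e=[32,44,-2] → .
    (2,5)@(5, 11): e=[-6,38,42] → .
    (3,5)@(7, 11): e=[8,48,18] → X
  covered (10 px):
    . . . . . .
    . . . . X .
    . . . X X .
    . X X X X .
    . . X X . .
    . . . X . .
    . . . . . .
    . . . . . .
    . . . . . .
    . . . . . .
    . . . . . .
T2:
  2·area = 34
  edge (10, 6)→(1, 8): d=(-9,2) right/bottom  bias=-1
  edge (1, 8)→(2, 4): d=(1,-4) top-left  bias=+0
  edge (2, 4)→(10, 6): d=(8,2) right/bottom  bias=-1
    (1,2)@(3, 5): e=[23,5,6] → X
    (2,2)@(5, 5): e=[19,13,2] → X
    (3,2)@(7, 5): e=[15,21,-2] → .
    (1,3)@(3, 7): e=[5,7,22] → X
    (3,3)@(7, 7): e=[-3,23,14] → .
    (1,4)@(3, 9): e=[-13,9,38] → .
    (2,4)@(5, 9): e=[-17,17,34] → .
  covered (4 px):
    . . . . . .
    . . . . . .
    . X X . . .
    . X X . . .
    . . . . . .
    . . . . . .
    . . . . . .
    . . . . . .
    . . . . . .
    . . . . . .
    . . . . . .

Z-buffer (winner per pixel, '.' = empty):
  . . . . . .
  . . . . 1 .
  . 2 2 1 1 .
  . 2 2 1 1 .
  . . 1 1 0 .
  . . . 1 0 .
  . . 0 0 . .
  . 0 0 0 . .
  . . 0 0 . .
  . . . . . .
  . . . . . .

Result: 0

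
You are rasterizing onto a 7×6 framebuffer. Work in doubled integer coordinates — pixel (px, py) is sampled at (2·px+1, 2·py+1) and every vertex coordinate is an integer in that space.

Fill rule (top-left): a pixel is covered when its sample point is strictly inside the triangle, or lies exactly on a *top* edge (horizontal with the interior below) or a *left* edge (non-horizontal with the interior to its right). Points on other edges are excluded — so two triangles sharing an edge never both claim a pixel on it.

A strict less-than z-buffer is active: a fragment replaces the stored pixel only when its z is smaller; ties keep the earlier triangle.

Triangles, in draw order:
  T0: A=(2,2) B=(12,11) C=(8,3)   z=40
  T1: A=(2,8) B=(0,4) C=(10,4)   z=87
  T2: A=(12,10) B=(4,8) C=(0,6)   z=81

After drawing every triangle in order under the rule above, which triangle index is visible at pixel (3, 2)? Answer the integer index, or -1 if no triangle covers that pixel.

T0:
  2·area = 44  (B↔C swapped to make it positive)
  edge (2, 2)→(8, 3): d=(6,1) right/bottom  bias=-1
  edge (8, 3)→(12, 11): d=(4,8) right/bottom  bias=-1
  edge (12, 11)→(2, 2): d=(-10,-9) top-left  bias=+0
    (3,0)@(7, 1): e=[-11,0,55] → ·  [on edge]
    (2,1)@(5, 3): e=[3,24,17] → █
    (3,1)@(7, 3): e=[1,8,35] → █
    (4,1)@(9, 3): e=[-1,-8,53] → ·
    (2,2)@(5, 5): e=[15,32,-3] → ·
    (3,2)@(7, 5): e=[13,16,15] → █
    (4,2)@(9, 5): e=[11,0,33] → ·  [on edge]
    (3,3)@(7, 7): e=[25,24,-5] → ·
    (4,3)@(9, 7): e=[23,8,13] → █
    (5,3)@(11, 7): e=[21,-8,31] → ·
    (4,4)@(9, 9): e=[35,16,-7] → ·
    (5,4)@(11, 9): e=[33,0,11] → ·  [on edge]
  covered (4 px):
    · · · · · · ·
    · · █ █ · · ·
    · · · █ · · ·
    · · · · █ · ·
    · · · · · · ·
    · · · · · · ·
T1:
  2·area = 40
  edge (2, 8)→(0, 4): d=(-2,-4) top-left  bias=+0
  edge (0, 4)→(10, 4): d=(10,0) top-left  bias=+0
  edge (10, 4)→(2, 8): d=(-8,4) right/bottom  bias=-1
    (0,2)@(1, 5): e=[2,10,28] → █
    (1,2)@(3, 5): e=[10,10,20] → █
    (2,2)@(5, 5): e=[18,10,12] → █
    (3,2)@(7, 5): e=[26,10,4] → █
    (4,2)@(9, 5): e=[34,10,-4] → ·
    (0,3)@(1, 7): e=[-2,30,12] → ·
    (1,3)@(3, 7): e=[6,30,4] → █
    (2,3)@(5, 7): e=[14,30,-4] → ·
    (3,3)@(7, 7): e=[22,30,-12] → ·
    (1,4)@(3, 9): e=[2,50,-12] → ·
  covered (5 px):
    · · · · · · ·
    · · · · · · ·
    █ █ █ █ · · ·
    · █ · · · · ·
    · · · · · · ·
    · · · · · · ·
T2:
  2·area = 8
  edge (12, 10)→(4, 8): d=(-8,-2) top-left  bias=+0
  edge (4, 8)→(0, 6): d=(-4,-2) top-left  bias=+0
  edge (0, 6)→(12, 10): d=(12,4) right/bottom  bias=-1
    (1,3)@(3, 7): e=[6,2,0] → ·  [on edge]
    (4,4)@(9, 9): e=[2,6,0] → ·  [on edge]
  covered (0 px):
    · · · · · · ·
    · · · · · · ·
    · · · · · · ·
    · · · · · · ·
    · · · · · · ·
    · · · · · · ·

Z-buffer (winner per pixel, '.' = empty):
  . . . . . . .
  . . 0 0 . . .
  1 1 1 0 . . .
  . 1 . . 0 . .
  . . . . . . .
  . . . . . . .

Result: 0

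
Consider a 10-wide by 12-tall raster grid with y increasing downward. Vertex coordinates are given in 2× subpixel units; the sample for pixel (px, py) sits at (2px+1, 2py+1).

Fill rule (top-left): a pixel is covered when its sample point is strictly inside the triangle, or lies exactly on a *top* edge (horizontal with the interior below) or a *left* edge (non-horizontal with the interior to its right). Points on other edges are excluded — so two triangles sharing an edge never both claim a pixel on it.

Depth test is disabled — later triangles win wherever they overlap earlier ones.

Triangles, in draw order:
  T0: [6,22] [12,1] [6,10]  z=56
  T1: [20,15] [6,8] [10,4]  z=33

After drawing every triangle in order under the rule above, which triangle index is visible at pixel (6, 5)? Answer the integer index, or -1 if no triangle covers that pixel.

T0:
  2·area = 72  (B↔C swapped to make it positive)
  edge (6, 22)→(6, 10): d=(0,-12) top-left  bias=+0
  edge (6, 10)→(12, 1): d=(6,-9) top-left  bias=+0
  edge (12, 1)→(6, 22): d=(-6,21) right/bottom  bias=-1
    (5,1)@(11, 3): e=[60,3,9] → #
    (6,1)@(13, 3): e=[84,21,-33] → ·
    (5,2)@(11, 5): e=[60,15,-3] → ·
    (4,3)@(9, 7): e=[36,9,27] → #
    (5,3)@(11, 7): e=[60,27,-15] → ·
    (3,4)@(7, 9): e=[12,3,57] → #
    (5,4)@(11, 9): e=[60,39,-27] → ·
    (3,5)@(7, 11): e=[12,15,45] → #
    (5,5)@(11, 11): e=[60,51,-39] → ·
    (3,6)@(7, 13): e=[12,27,33] → #
    (4,6)@(9, 13): e=[36,45,-9] → ·
    (3,7)@(7, 15): e=[12,39,21] → #
  covered (9 px):
    · · · · · · · · · ·
    · · · · · # · · · ·
    · · · · · · · · · ·
    · · · · # · · · · ·
    · · · # # · · · · ·
    · · · # # · · · · ·
    · · · # · · · · · ·
    · · · # · · · · · ·
    · · · # · · · · · ·
    · · · · · · · · · ·
    · · · · · · · · · ·
    · · · · · · · · · ·
T1:
  2·area = 84
  edge (20, 15)→(6, 8): d=(-14,-7) top-left  bias=+0
  edge (6, 8)→(10, 4): d=(4,-4) top-left  bias=+0
  edge (10, 4)→(20, 15): d=(10,11) right/bottom  bias=-1
    (6,0)@(13, 1): e=[147,0,-63] → ·  [on edge]
    (5,1)@(11, 3): e=[105,0,-21] → ·  [on edge]
    (4,2)@(9, 5): e=[63,0,21] → #  [on edge]
    (5,2)@(11, 5): e=[77,8,-1] → ·
    (3,3)@(7, 7): e=[21,0,63] → #  [on edge]
    (5,3)@(11, 7): e=[49,16,19] → #
    (6,3)@(13, 7): e=[63,24,-3] → ·
    (2,4)@(5, 9): e=[-21,0,105] → ·  [on edge]
    (3,4)@(7, 9): e=[-7,8,83] → ·
    (4,4)@(9, 9): e=[7,16,61] → #
    (6,4)@(13, 9): e=[35,32,17] → #
    (7,4)@(15, 9): e=[49,40,-5] → ·
    (1,5)@(3, 11): e=[-63,0,147] → ·  [on edge]
    (0,6)@(1, 13): e=[-105,0,189] → ·  [on edge]
  covered (10 px):
    · · · · · · · · · ·
    · · · · · · · · · ·
    · · · · # · · · · ·
    · · · # # # · · · ·
    · · · · # # # · · ·
    · · · · · · # # · ·
    · · · · · · · · # ·
    · · · · · · · · · ·
    · · · · · · · · · ·
    · · · · · · · · · ·
    · · · · · · · · · ·
    · · · · · · · · · ·

Z-buffer (winner per pixel, '.' = empty):
  . . . . . . . . . .
  . . . . . 0 . . . .
  . . . . 1 . . . . .
  . . . 1 1 1 . . . .
  . . . 0 1 1 1 . . .
  . . . 0 0 . 1 1 . .
  . . . 0 . . . . 1 .
  . . . 0 . . . . . .
  . . . 0 . . . . . .
  . . . . . . . . . .
  . . . . . . . . . .
  . . . . . . . . . .

Final: 1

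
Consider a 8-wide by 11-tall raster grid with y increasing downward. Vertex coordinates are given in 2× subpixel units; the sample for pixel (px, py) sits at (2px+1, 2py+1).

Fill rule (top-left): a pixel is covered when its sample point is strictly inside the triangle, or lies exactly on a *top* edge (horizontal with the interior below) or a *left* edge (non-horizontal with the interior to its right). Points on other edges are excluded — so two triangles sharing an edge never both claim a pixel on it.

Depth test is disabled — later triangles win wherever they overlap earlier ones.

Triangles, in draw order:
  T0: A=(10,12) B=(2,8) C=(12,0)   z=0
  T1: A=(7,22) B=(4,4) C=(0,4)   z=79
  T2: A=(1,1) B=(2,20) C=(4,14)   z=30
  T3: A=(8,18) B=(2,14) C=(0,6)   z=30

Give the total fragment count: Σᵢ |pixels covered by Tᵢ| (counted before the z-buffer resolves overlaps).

T0:
  2·area = 104
  edge (10, 12)→(2, 8): d=(-8,-4) top-left  bias=+0
  edge (2, 8)→(12, 0): d=(10,-8) top-left  bias=+0
  edge (12, 0)→(10, 12): d=(-2,12) right/bottom  bias=-1
    (5,0)@(11, 1): e=[92,2,10] → █
    (6,0)@(13, 1): e=[100,18,-14] → ·
    (4,1)@(9, 3): e=[68,6,30] → █
    (6,1)@(13, 3): e=[84,38,-18] → ·
    (3,2)@(7, 5): e=[44,10,50] → █
    (6,2)@(13, 5): e=[68,58,-22] → ·
    (2,3)@(5, 7): e=[20,14,70] → █
    (5,3)@(11, 7): e=[44,62,-2] → ·
    (2,4)@(5, 9): e=[4,34,66] → █
    (5,4)@(11, 9): e=[28,82,-6] → ·
    (2,5)@(5, 11): e=[-12,54,62] → ·
    (3,5)@(7, 11): e=[-4,70,38] → ·
  covered (13 px):
    · · · · · █ · ·
    · · · · █ █ · ·
    · · · █ █ █ · ·
    · · █ █ █ · · ·
    · · █ █ █ · · ·
    · · · · █ · · ·
    · · · · · · · ·
    · · · · · · · ·
    · · · · · · · ·
    · · · · · · · ·
    · · · · · · · ·
T1:
  2·area = 72  (B↔C swapped to make it positive)
  edge (7, 22)→(0, 4): d=(-7,-18) top-left  bias=+0
  edge (0, 4)→(4, 4): d=(4,0) top-left  bias=+0
  edge (4, 4)→(7, 22): d=(3,18) right/bottom  bias=-1
    (0,2)@(1, 5): e=[11,4,57] → █
    (1,2)@(3, 5): e=[47,4,21] → █
    (2,2)@(5, 5): e=[83,4,-15] → ·
    (0,3)@(1, 7): e=[-3,12,63] → ·
    (1,3)@(3, 7): e=[33,12,27] → █
    (2,3)@(5, 7): e=[69,12,-9] → ·
    (1,4)@(3, 9): e=[19,20,33] → █
    (2,4)@(5, 9): e=[55,20,-3] → ·
    (1,5)@(3, 11): e=[5,28,39] → █
    (2,5)@(5, 11): e=[41,28,3] → █
    (3,5)@(7, 11): e=[77,28,-33] → ·
    (1,6)@(3, 13): e=[-9,36,45] → ·
  covered (8 px):
    · · · · · · · ·
    · · · · · · · ·
    █ █ · · · · · ·
    · █ · · · · · ·
    · █ · · · · · ·
    · █ █ · · · · ·
    · · █ · · · · ·
    · · █ · · · · ·
    · · · · · · · ·
    · · · · · · · ·
    · · · · · · · ·
T2:
  2·area = 44  (B↔C swapped to make it positive)
  edge (1, 1)→(4, 14): d=(3,13) right/bottom  bias=-1
  edge (4, 14)→(2, 20): d=(-2,6) right/bottom  bias=-1
  edge (2, 20)→(1, 1): d=(-1,-19) top-left  bias=+0
    (0,0)@(1, 1): e=[0,44,0] → ·  [on edge]
    (3,2)@(7, 5): e=[-66,0,110] → ·  [on edge]
    (1,5)@(3, 11): e=[4,12,28] → █
    (2,5)@(5, 11): e=[-22,0,66] → ·  [on edge]
    (1,6)@(3, 13): e=[10,8,26] → █
    (2,6)@(5, 13): e=[-16,-4,64] → ·
    (1,7)@(3, 15): e=[16,4,24] → █
    (2,7)@(5, 15): e=[-10,-8,62] → ·
    (1,8)@(3, 17): e=[22,0,22] → ·  [on edge]
  covered (3 px):
    · · · · · · · ·
    · · · · · · · ·
    · · · · · · · ·
    · · · · · · · ·
    · · · · · · · ·
    · █ · · · · · ·
    · █ · · · · · ·
    · █ · · · · · ·
    · · · · · · · ·
    · · · · · · · ·
    · · · · · · · ·
T3:
  2·area = 40
  edge (8, 18)→(2, 14): d=(-6,-4) top-left  bias=+0
  edge (2, 14)→(0, 6): d=(-2,-8) top-left  bias=+0
  edge (0, 6)→(8, 18): d=(8,12) right/bottom  bias=-1
    (0,4)@(1, 9): e=[26,2,12] → █
    (1,4)@(3, 9): e=[34,18,-12] → ·
    (0,5)@(1, 11): e=[14,-2,28] → ·
    (1,5)@(3, 11): e=[22,14,4] → █
    (2,5)@(5, 11): e=[30,30,-20] → ·
    (1,6)@(3, 13): e=[10,10,20] → █
    (2,6)@(5, 13): e=[18,26,-4] → ·
    (1,7)@(3, 15): e=[-2,6,36] → ·
    (2,7)@(5, 15): e=[6,22,12] → █
    (3,7)@(7, 15): e=[14,38,-12] → ·
    (2,8)@(5, 17): e=[-6,18,28] → ·
    (3,8)@(7, 17): e=[2,34,4] → █
  covered (5 px):
    · · · · · · · ·
    · · · · · · · ·
    · · · · · · · ·
    · · · · · · · ·
    █ · · · · · · ·
    · █ · · · · · ·
    · █ · · · · · ·
    · · █ · · · · ·
    · · · █ · · · ·
    · · · · · · · ·
    · · · · · · · ·

Result: 29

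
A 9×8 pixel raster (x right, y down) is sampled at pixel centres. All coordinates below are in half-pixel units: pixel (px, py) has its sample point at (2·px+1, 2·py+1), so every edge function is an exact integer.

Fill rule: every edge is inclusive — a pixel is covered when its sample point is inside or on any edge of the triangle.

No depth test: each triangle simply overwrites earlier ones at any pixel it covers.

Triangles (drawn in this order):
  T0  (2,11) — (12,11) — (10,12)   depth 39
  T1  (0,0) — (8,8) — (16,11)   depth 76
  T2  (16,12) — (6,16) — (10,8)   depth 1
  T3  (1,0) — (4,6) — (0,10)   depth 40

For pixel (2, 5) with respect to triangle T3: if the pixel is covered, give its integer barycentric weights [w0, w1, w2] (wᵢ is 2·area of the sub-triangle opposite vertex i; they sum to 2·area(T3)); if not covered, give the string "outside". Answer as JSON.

T0:
  2·area = 10
  edge (2, 11)→(12, 11): d=(10,0) inclusive
  edge (12, 11)→(10, 12): d=(-2,1) inclusive
  edge (10, 12)→(2, 11): d=(-8,-1) inclusive
    (0,5)@(1, 11): e=[0,11,-1] → ·  [on edge]
    (1,5)@(3, 11): e=[0,9,1] → #  [on edge]
    (2,5)@(5, 11): e=[0,7,3] → #  [on edge]
    (3,5)@(7, 11): e=[0,5,5] → #  [on edge]
    (4,5)@(9, 11): e=[0,3,7] → #  [on edge]
    (5,5)@(11, 11): e=[0,1,9] → #  [on edge]
    (6,5)@(13, 11): e=[0,-1,11] → ·  [on edge]
    (7,5)@(15, 11): e=[0,-3,13] → ·  [on edge]
    (8,5)@(17, 11): e=[0,-5,15] → ·  [on edge]
    (1,6)@(3, 13): e=[20,5,-15] → ·
    (2,6)@(5, 13): e=[20,3,-13] → ·
    (3,6)@(7, 13): e=[20,1,-11] → ·
  covered (5 px):
    · · · · · · · · ·
    · · · · · · · · ·
    · · · · · · · · ·
    · · · · · · · · ·
    · · · · · · · · ·
    · # # # # # · · ·
    · · · · · · · · ·
    · · · · · · · · ·
T1:
  2·area = 40  (B↔C swapped to make it positive)
  edge (0, 0)→(16, 11): d=(16,11) inclusive
  edge (16, 11)→(8, 8): d=(-8,-3) inclusive
  edge (8, 8)→(0, 0): d=(-8,-8) inclusive
    (0,0)@(1, 1): e=[5,35,0] → #  [on edge]
    (1,0)@(3, 1): e=[-17,41,16] → ·
    (0,1)@(1, 3): e=[37,19,-16] → ·
    (1,1)@(3, 3): e=[15,25,0] → #  [on edge]
    (2,1)@(5, 3): e=[-7,31,16] → ·
    (1,2)@(3, 5): e=[47,9,-16] → ·
    (2,2)@(5, 5): e=[25,15,0] → #  [on edge]
    (3,2)@(7, 5): e=[3,21,16] → #
    (4,2)@(9, 5): e=[-19,27,32] → ·
    (2,3)@(5, 7): e=[57,-1,-16] → ·
    (3,3)@(7, 7): e=[35,5,0] → #  [on edge]
    (4,3)@(9, 7): e=[13,11,16] → #
    (4,4)@(9, 9): e=[45,-5,0] → ·  [on edge]
    (5,5)@(11, 11): e=[55,-15,0] → ·  [on edge]
    (6,6)@(13, 13): e=[65,-25,0] → ·  [on edge]
    (7,7)@(15, 15): e=[75,-35,0] → ·  [on edge]
  covered (8 px):
    # · · · · · · · ·
    · # · · · · · · ·
    · · # # · · · · ·
    · · · # # · · · ·
    · · · · · # # · ·
    · · · · · · · · ·
    · · · · · · · · ·
    · · · · · · · · ·
T2:
  2·area = 64
  edge (16, 12)→(6, 16): d=(-10,4) inclusive
  edge (6, 16)→(10, 8): d=(4,-8) inclusive
  edge (10, 8)→(16, 12): d=(6,4) inclusive
    (5,4)@(11, 9): e=[50,12,2] → #
    (6,4)@(13, 9): e=[42,28,-6] → ·
    (4,5)@(9, 11): e=[38,4,22] → #
    (6,5)@(13, 11): e=[22,36,6] → #
    (7,5)@(15, 11): e=[14,52,-2] → ·
    (4,6)@(9, 13): e=[18,12,34] → #
    (7,6)@(15, 13): e=[-6,60,10] → ·
    (3,7)@(7, 15): e=[6,4,54] → #
    (4,7)@(9, 15): e=[-2,20,46] → ·
    (5,7)@(11, 15): e=[-10,36,38] → ·
    (6,7)@(13, 15): e=[-18,52,30] → ·
  covered (8 px):
    · · · · · · · · ·
    · · · · · · · · ·
    · · · · · · · · ·
    · · · · · · · · ·
    · · · · · # · · ·
    · · · · # # # · ·
    · · · · # # # · ·
    · · · # · · · · ·
T3:
  2·area = 36
  edge (1, 0)→(4, 6): d=(3,6) inclusive
  edge (4, 6)→(0, 10): d=(-4,4) inclusive
  edge (0, 10)→(1, 0): d=(1,-10) inclusive
    (0,0)@(1, 1): e=[3,32,1] → #
    (1,0)@(3, 1): e=[-9,24,21] → ·
    (4,0)@(9, 1): e=[-45,0,81] → ·  [on edge]
    (0,1)@(1, 3): e=[9,24,3] → #
    (1,1)@(3, 3): e=[-3,16,23] → ·
    (3,1)@(7, 3): e=[-27,0,63] → ·  [on edge]
    (0,2)@(1, 5): e=[15,16,5] → #
    (1,2)@(3, 5): e=[3,8,25] → #
    (2,2)@(5, 5): e=[-9,0,45] → ·  [on edge]
    (0,3)@(1, 7): e=[21,8,7] → #
    (1,3)@(3, 7): e=[9,0,27] → #  [on edge]
    (2,3)@(5, 7): e=[-3,-8,47] → ·
    (0,4)@(1, 9): e=[27,0,9] → #  [on edge]
  covered (7 px):
    # · · · · · · · ·
    # · · · · · · · ·
    # # · · · · · · ·
    # # · · · · · · ·
    # · · · · · · · ·
    · · · · · · · · ·
    · · · · · · · · ·
    · · · · · · · · ·

Final: "outside"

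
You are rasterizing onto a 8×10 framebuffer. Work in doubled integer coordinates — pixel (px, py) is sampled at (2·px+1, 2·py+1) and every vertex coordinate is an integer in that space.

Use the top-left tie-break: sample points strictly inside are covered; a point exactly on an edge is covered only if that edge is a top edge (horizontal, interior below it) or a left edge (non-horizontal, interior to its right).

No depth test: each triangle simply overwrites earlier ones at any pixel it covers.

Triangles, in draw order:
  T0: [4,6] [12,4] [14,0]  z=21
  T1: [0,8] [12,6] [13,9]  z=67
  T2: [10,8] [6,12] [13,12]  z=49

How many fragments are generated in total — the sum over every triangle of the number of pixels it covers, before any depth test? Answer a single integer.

T0:
  2·area = 28  (B↔C swapped to make it positive)
  edge (4, 6)→(14, 0): d=(10,-6) top-left  bias=+0
  edge (14, 0)→(12, 4): d=(-2,4) right/bottom  bias=-1
  edge (12, 4)→(4, 6): d=(-8,2) right/bottom  bias=-1
    (6,0)@(13, 1): e=[4,2,22] → #
    (7,0)@(15, 1): e=[16,-6,18] → ·
    (4,1)@(9, 3): e=[0,14,14] → #  [on edge]
    (5,1)@(11, 3): e=[12,6,10] → #
    (6,1)@(13, 3): e=[24,-2,6] → ·
    (3,2)@(7, 5): e=[8,18,2] → #
    (4,2)@(9, 5): e=[20,10,-2] → ·
    (5,2)@(11, 5): e=[32,2,-6] → ·
    (3,3)@(7, 7): e=[28,14,-14] → ·
  covered (4 px):
    · · · · · · # ·
    · · · · # # · ·
    · · · # · · · ·
    · · · · · · · ·
    · · · · · · · ·
    · · · · · · · ·
    · · · · · · · ·
    · · · · · · · ·
    · · · · · · · ·
    · · · · · · · ·
T1:
  2·area = 38
  edge (0, 8)→(12, 6): d=(12,-2) top-left  bias=+0
  edge (12, 6)→(13, 9): d=(1,3) right/bottom  bias=-1
  edge (13, 9)→(0, 8): d=(-13,-1) top-left  bias=+0
    (5,1)@(11, 3): e=[-38,0,76] → ·  [on edge]
    (3,3)@(7, 7): e=[2,16,20] → #
    (4,3)@(9, 7): e=[6,10,22] → #
    (5,3)@(11, 7): e=[10,4,24] → #
    (6,3)@(13, 7): e=[14,-2,26] → ·
    (3,4)@(7, 9): e=[26,18,-6] → ·
    (4,4)@(9, 9): e=[30,12,-4] → ·
    (5,4)@(11, 9): e=[34,6,-2] → ·
    (6,4)@(13, 9): e=[38,0,0] → ·  [on edge]
    (7,7)@(15, 15): e=[114,0,-76] → ·  [on edge]
  covered (3 px):
    · · · · · · · ·
    · · · · · · · ·
    · · · · · · · ·
    · · · # # # · ·
    · · · · · · · ·
    · · · · · · · ·
    · · · · · · · ·
    · · · · · · · ·
    · · · · · · · ·
    · · · · · · · ·
T2:
  2·area = 28  (B↔C swapped to make it positive)
  edge (10, 8)→(13, 12): d=(3,4) right/bottom  bias=-1
  edge (13, 12)→(6, 12): d=(-7,0) right/bottom  bias=-1
  edge (6, 12)→(10, 8): d=(4,-4) top-left  bias=+0
    (7,1)@(15, 3): e=[-35,63,0] → ·  [on edge]
    (6,2)@(13, 5): e=[-21,49,0] → ·  [on edge]
    (5,3)@(11, 7): e=[-7,35,0] → ·  [on edge]
    (4,4)@(9, 9): e=[7,21,0] → #  [on edge]
    (5,4)@(11, 9): e=[-1,21,8] → ·
    (3,5)@(7, 11): e=[21,7,0] → #  [on edge]
    (5,5)@(11, 11): e=[5,7,16] → #
    (6,5)@(13, 11): e=[-3,7,24] → ·
    (2,6)@(5, 13): e=[35,-7,0] → ·  [on edge]
    (3,6)@(7, 13): e=[27,-7,8] → ·
    (4,6)@(9, 13): e=[19,-7,16] → ·
    (5,6)@(11, 13): e=[11,-7,24] → ·
    (1,7)@(3, 15): e=[49,-21,0] → ·  [on edge]
    (0,8)@(1, 17): e=[63,-35,0] → ·  [on edge]
  covered (4 px):
    · · · · · · · ·
    · · · · · · · ·
    · · · · · · · ·
    · · · · · · · ·
    · · · · # · · ·
    · · · # # # · ·
    · · · · · · · ·
    · · · · · · · ·
    · · · · · · · ·
    · · · · · · · ·

Answer: 11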